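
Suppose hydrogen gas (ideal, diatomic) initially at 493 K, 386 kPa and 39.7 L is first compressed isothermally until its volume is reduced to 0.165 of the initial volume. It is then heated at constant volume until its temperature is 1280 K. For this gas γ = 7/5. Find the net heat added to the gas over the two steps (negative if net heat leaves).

33500 J

n = P₁V₁/(RT₁) = 386×39.7/(8.314×493) = 3.74 mol.
Step 1 — Isothermal: T stays 493 K; PV = const ⇒ V₂ = 6.55 L, P₂ = 2340 kPa.
ΔU = 0 (ideal gas, T constant).
W = nRT ln(V₂/V₁) = 3.74×8.314×493×ln(0.165) = -27600 J.
Q = ΔU + W = -27600 J.
State after step 1: P = 2340 kPa, V = 6.55 L, T = 493 K.
Step 2 — Isochoric: V stays 6.55 L; P/T = const ⇒ T₂ = 1280 K, P₂ = 6070 kPa.
W = 0 (no volume change).
ΔU = nCvΔT = 3.74×20.8×(1280−493) = 61200 J.
Q = ΔU = 61200 J.
Net over both steps: W = -27600 J, Q = 33500 J, ΔU = 61200 J.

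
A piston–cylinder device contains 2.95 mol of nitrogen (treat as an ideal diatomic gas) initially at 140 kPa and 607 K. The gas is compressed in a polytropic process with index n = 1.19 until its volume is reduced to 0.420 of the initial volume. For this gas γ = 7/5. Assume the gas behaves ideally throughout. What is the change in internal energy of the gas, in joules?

6670 J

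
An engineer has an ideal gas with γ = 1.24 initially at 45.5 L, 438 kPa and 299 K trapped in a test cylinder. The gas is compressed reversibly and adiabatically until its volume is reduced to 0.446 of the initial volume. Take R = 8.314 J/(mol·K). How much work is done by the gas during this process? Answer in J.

n = P₁V₁/(RT₁) = 438×45.5/(8.314×299) = 8.02 mol.
Adiabatic: TV^(γ−1) = const ⇒ T₂ = 299×(2.24)^0.240 = 363 K; PV^γ = const ⇒ P₂ = 1190 kPa.
ΔU = nCvΔT = 8.02×34.6×(363−299) = 17800 J.
Q = 0 for an adiabatic process, so W = −ΔU = -17800 J.

-17800 J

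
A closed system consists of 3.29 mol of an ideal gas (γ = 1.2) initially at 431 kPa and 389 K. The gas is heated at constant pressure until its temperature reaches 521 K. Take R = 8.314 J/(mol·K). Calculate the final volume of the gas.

V₁ = nRT₁/P₁ = 3.29×8.314×389/431 = 24.7 L.
Isobaric: P stays 431 kPa; V/T = const ⇒ T₂ = 521 K, V₂ = 33.1 L.

33.1 L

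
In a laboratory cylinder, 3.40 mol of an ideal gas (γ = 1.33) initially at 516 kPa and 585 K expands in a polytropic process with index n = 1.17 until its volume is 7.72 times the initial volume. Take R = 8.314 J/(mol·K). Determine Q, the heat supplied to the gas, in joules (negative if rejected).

13800 J

V₁ = nRT₁/P₁ = 3.40×8.314×585/516 = 32.0 L.
Polytropic n=1.17: T₂ = T₁(V₁/V₂)^(n−1) = 585×(0.130)^0.17 = 413 K; P₂ = P₁(V₁/V₂)^n = 47.2 kPa.
W = (P₁V₁−P₂V₂)/(n−1) = (516×32.0−47.2×247)/0.17 = 28600 J.
ΔU = nCvΔT = 3.40×25.2×(413−585) = -14700 J.
Q = ΔU + W = 13800 J.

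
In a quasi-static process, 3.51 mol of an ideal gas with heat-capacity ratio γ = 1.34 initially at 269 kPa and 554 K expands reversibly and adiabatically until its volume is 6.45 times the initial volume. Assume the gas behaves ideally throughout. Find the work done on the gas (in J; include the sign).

V₁ = nRT₁/P₁ = 3.51×8.314×554/269 = 60.1 L.
Adiabatic: TV^(γ−1) = const ⇒ T₂ = 554×(0.155)^0.340 = 294 K; PV^γ = const ⇒ P₂ = 22.1 kPa.
ΔU = nCvΔT = 3.51×24.5×(294−554) = -22300 J.
Q = 0 for an adiabatic process, so W = −ΔU = 22300 J.
Work done on the gas = −W_by = -22300 J.

-22300 J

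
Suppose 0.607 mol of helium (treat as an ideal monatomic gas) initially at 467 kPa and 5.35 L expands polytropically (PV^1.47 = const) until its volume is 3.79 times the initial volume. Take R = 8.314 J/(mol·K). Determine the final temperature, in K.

265 K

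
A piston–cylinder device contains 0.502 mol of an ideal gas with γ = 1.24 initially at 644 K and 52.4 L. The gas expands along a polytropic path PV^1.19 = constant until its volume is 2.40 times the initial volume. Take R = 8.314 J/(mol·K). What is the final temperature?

545 K

P₁ = nRT₁/V₁ = 0.502×8.314×644/52.4 = 51.3 kPa.
Polytropic n=1.19: T₂ = T₁(V₁/V₂)^(n−1) = 644×(0.417)^0.19 = 545 K; P₂ = P₁(V₁/V₂)^n = 18.1 kPa.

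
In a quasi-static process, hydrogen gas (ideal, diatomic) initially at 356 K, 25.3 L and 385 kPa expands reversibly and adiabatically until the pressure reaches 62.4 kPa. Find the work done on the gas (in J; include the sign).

-9870 J

n = P₁V₁/(RT₁) = 385×25.3/(8.314×356) = 3.29 mol.
Adiabatic: T₂/T₁ = (P₂/P₁)^((γ−1)/γ) ⇒ T₂ = 356×(0.162)^0.286 = 212 K; V₂ = 92.8 L.
ΔU = nCvΔT = 3.29×20.8×(212−356) = -9870 J.
Q = 0 for an adiabatic process, so W = −ΔU = 9870 J.
Work done on the gas = −W_by = -9870 J.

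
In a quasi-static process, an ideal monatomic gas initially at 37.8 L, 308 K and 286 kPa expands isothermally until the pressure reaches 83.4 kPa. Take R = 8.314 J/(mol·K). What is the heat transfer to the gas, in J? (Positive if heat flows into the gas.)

13300 J

n = P₁V₁/(RT₁) = 286×37.8/(8.314×308) = 4.22 mol.
Isothermal: T stays 308 K; PV = const ⇒ V₂ = 130 L, P₂ = 83.4 kPa.
ΔU = 0 (ideal gas, T constant).
W = nRT ln(V₂/V₁) = 4.22×8.314×308×ln(3.43) = 13300 J.
Q = ΔU + W = 13300 J.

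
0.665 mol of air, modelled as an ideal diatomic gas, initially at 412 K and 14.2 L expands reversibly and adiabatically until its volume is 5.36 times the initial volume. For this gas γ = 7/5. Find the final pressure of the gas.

P₁ = nRT₁/V₁ = 0.665×8.314×412/14.2 = 160 kPa.
Adiabatic: TV^(γ−1) = const ⇒ T₂ = 412×(0.187)^0.400 = 210 K; PV^γ = const ⇒ P₂ = 15.3 kPa.

15.3 kPa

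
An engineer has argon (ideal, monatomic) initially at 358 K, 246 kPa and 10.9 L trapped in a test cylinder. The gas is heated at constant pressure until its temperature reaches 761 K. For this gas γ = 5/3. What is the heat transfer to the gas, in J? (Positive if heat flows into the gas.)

7550 J

n = P₁V₁/(RT₁) = 246×10.9/(8.314×358) = 0.901 mol.
Isobaric: P stays 246 kPa; V/T = const ⇒ T₂ = 761 K, V₂ = 23.2 L.
W = PΔV = 246×(23.2−10.9) kPa·L = 3020 J.
ΔU = nCvΔT = 0.901×12.5×(761−358) = 4530 J.
Q = ΔU + W = nCpΔT = 7550 J.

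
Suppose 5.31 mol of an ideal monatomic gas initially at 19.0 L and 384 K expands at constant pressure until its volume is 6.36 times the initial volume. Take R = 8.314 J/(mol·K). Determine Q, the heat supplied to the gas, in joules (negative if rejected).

P₁ = nRT₁/V₁ = 5.31×8.314×384/19.0 = 892 kPa.
Isobaric: P stays 892 kPa; V/T = const ⇒ T₂ = 2440 K, V₂ = 121 L.
W = PΔV = 892×(121−19.0) kPa·L = 90900 J.
ΔU = nCvΔT = 5.31×12.5×(2440−384) = 136000 J.
Q = ΔU + W = nCpΔT = 227000 J.

227000 J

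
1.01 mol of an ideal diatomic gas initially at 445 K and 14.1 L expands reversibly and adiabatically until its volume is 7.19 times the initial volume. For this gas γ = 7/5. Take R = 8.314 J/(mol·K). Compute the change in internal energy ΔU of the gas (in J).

-5100 J

P₁ = nRT₁/V₁ = 1.01×8.314×445/14.1 = 265 kPa.
Adiabatic: TV^(γ−1) = const ⇒ T₂ = 445×(0.139)^0.400 = 202 K; PV^γ = const ⇒ P₂ = 16.7 kPa.
For an ideal gas ΔU = nCvΔT with Cv = (5/2)R = 20.8 J/(mol·K).
ΔU = 1.01×20.8×(202−445) = -5100 J.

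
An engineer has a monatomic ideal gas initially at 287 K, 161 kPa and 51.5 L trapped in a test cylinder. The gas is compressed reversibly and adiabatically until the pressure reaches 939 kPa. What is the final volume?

17.9 L

Adiabatic: T₂/T₁ = (P₂/P₁)^((γ−1)/γ) ⇒ T₂ = 287×(5.83)^0.400 = 581 K; V₂ = 17.9 L.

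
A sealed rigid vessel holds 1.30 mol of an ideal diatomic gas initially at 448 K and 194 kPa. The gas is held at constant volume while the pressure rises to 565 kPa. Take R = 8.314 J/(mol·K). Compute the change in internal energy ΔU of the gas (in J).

V₁ = nRT₁/P₁ = 1.30×8.314×448/194 = 25.0 L.
Isochoric: V stays 25.0 L; P/T = const ⇒ T₂ = 1300 K, P₂ = 565 kPa.
For an ideal gas ΔU = nCvΔT with Cv = (5/2)R = 20.8 J/(mol·K).
ΔU = 1.30×20.8×(1300−448) = 23100 J.

23100 J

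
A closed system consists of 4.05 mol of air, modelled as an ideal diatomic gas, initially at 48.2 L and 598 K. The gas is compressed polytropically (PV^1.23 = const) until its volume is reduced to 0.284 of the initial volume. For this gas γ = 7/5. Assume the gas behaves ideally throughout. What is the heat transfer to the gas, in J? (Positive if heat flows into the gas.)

-12500 J

P₁ = nRT₁/V₁ = 4.05×8.314×598/48.2 = 418 kPa.
Polytropic n=1.23: T₂ = T₁(V₁/V₂)^(n−1) = 598×(3.52)^0.23 = 799 K; P₂ = P₁(V₁/V₂)^n = 1960 kPa.
W = (P₁V₁−P₂V₂)/(n−1) = (418×48.2−1960×13.7)/0.23 = -29400 J.
ΔU = nCvΔT = 4.05×20.8×(799−598) = 16900 J.
Q = ΔU + W = -12500 J.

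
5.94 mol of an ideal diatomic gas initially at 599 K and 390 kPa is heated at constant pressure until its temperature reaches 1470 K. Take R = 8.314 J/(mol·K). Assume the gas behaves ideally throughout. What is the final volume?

186 L

V₁ = nRT₁/P₁ = 5.94×8.314×599/390 = 75.9 L.
Isobaric: P stays 390 kPa; V/T = const ⇒ T₂ = 1470 K, V₂ = 186 L.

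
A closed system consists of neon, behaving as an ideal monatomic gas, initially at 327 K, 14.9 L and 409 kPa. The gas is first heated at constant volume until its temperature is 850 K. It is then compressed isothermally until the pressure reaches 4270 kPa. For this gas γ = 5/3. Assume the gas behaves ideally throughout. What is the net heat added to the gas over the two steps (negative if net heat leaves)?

-7400 J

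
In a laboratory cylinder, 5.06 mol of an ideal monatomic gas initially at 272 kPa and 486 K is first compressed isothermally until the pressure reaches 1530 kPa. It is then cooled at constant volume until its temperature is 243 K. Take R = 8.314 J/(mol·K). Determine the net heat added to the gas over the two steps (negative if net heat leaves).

V₁ = nRT₁/P₁ = 5.06×8.314×486/272 = 75.2 L.
Step 1 — Isothermal: T stays 486 K; PV = const ⇒ V₂ = 13.4 L, P₂ = 1530 kPa.
ΔU = 0 (ideal gas, T constant).
W = nRT ln(V₂/V₁) = 5.06×8.314×486×ln(0.178) = -35300 J.
Q = ΔU + W = -35300 J.
State after step 1: P = 1530 kPa, V = 13.4 L, T = 486 K.
Step 2 — Isochoric: V stays 13.4 L; P/T = const ⇒ T₂ = 243 K, P₂ = 765 kPa.
W = 0 (no volume change).
ΔU = nCvΔT = 5.06×12.5×(243−486) = -15300 J.
Q = ΔU = -15300 J.
Net over both steps: W = -35300 J, Q = -50600 J, ΔU = -15300 J.

-50600 J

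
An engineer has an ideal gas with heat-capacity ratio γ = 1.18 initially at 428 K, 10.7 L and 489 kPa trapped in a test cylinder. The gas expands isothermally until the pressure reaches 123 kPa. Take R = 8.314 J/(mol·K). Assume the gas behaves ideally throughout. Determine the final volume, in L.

Isothermal: T stays 428 K; PV = const ⇒ V₂ = 42.5 L, P₂ = 123 kPa.

42.5 L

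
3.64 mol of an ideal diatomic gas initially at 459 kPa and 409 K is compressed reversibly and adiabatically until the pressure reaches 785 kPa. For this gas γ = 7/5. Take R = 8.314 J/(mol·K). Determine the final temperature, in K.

477 K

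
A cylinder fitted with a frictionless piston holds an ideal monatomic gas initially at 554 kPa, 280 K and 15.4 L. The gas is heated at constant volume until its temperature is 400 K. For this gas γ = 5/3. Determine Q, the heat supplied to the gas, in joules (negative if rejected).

n = P₁V₁/(RT₁) = 554×15.4/(8.314×280) = 3.66 mol.
Isochoric: V stays 15.4 L; P/T = const ⇒ T₂ = 400 K, P₂ = 791 kPa.
W = 0 (no volume change).
ΔU = nCvΔT = 3.66×12.5×(400−280) = 5480 J.
Q = ΔU = 5480 J.

5480 J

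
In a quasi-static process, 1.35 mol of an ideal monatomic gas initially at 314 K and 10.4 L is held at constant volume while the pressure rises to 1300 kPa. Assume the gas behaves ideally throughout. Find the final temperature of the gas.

P₁ = nRT₁/V₁ = 1.35×8.314×314/10.4 = 339 kPa.
Isochoric: V stays 10.4 L; P/T = const ⇒ T₂ = 1200 K, P₂ = 1300 kPa.

1200 K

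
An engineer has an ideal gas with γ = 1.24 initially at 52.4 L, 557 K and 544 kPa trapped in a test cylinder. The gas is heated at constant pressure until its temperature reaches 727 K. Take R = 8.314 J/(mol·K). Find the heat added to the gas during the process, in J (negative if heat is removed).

n = P₁V₁/(RT₁) = 544×52.4/(8.314×557) = 6.16 mol.
Isobaric: P stays 544 kPa; V/T = const ⇒ T₂ = 727 K, V₂ = 68.4 L.
W = PΔV = 544×(68.4−52.4) kPa·L = 8700 J.
ΔU = nCvΔT = 6.16×34.6×(727−557) = 36300 J.
Q = ΔU + W = nCpΔT = 45000 J.

45000 J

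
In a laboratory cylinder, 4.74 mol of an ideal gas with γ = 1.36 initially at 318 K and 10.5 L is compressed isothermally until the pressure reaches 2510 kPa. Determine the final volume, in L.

P₁ = nRT₁/V₁ = 4.74×8.314×318/10.5 = 1190 kPa.
Isothermal: T stays 318 K; PV = const ⇒ V₂ = 4.99 L, P₂ = 2510 kPa.

4.99 L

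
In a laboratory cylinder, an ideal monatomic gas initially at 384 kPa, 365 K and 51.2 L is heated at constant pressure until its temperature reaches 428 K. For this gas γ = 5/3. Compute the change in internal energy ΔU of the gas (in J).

5090 J

n = P₁V₁/(RT₁) = 384×51.2/(8.314×365) = 6.48 mol.
Isobaric: P stays 384 kPa; V/T = const ⇒ T₂ = 428 K, V₂ = 60.0 L.
For an ideal gas ΔU = nCvΔT with Cv = (3/2)R = 12.5 J/(mol·K).
ΔU = 6.48×12.5×(428−365) = 5090 J.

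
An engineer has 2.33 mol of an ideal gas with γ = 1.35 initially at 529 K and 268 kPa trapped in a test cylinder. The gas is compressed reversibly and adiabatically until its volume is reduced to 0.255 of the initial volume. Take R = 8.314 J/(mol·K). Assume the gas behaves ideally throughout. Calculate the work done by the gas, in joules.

V₁ = nRT₁/P₁ = 2.33×8.314×529/268 = 38.2 L.
Adiabatic: TV^(γ−1) = const ⇒ T₂ = 529×(3.92)^0.350 = 853 K; PV^γ = const ⇒ P₂ = 1700 kPa.
ΔU = nCvΔT = 2.33×23.8×(853−529) = 18000 J.
Q = 0 for an adiabatic process, so W = −ΔU = -18000 J.

-18000 J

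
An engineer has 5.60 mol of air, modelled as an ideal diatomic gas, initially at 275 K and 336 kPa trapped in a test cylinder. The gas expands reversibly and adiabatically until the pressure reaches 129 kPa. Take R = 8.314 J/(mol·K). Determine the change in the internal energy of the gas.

V₁ = nRT₁/P₁ = 5.60×8.314×275/336 = 38.1 L.
Adiabatic: T₂/T₁ = (P₂/P₁)^((γ−1)/γ) ⇒ T₂ = 275×(0.384)^0.286 = 209 K; V₂ = 75.5 L.
For an ideal gas ΔU = nCvΔT with Cv = (5/2)R = 20.8 J/(mol·K).
ΔU = 5.60×20.8×(209−275) = -7660 J.

-7660 J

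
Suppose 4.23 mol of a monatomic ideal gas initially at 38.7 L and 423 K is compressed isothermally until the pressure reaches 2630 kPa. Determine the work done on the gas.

P₁ = nRT₁/V₁ = 4.23×8.314×423/38.7 = 384 kPa.
Isothermal: T stays 423 K; PV = const ⇒ V₂ = 5.66 L, P₂ = 2630 kPa.
W = nRT ln(V₂/V₁) = 4.23×8.314×423×ln(0.146) = -28600 J.
Work done on the gas = −W_by = 28600 J.

28600 J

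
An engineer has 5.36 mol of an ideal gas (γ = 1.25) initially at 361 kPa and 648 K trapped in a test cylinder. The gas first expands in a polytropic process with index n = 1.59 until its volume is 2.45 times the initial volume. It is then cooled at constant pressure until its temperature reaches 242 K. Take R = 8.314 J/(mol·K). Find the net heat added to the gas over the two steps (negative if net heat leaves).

V₁ = nRT₁/P₁ = 5.36×8.314×648/361 = 80.0 L.
Step 1 — Polytropic n=1.59: T₂ = T₁(V₁/V₂)^(n−1) = 648×(0.408)^0.59 = 382 K; P₂ = P₁(V₁/V₂)^n = 86.8 kPa.
W = (P₁V₁−P₂V₂)/(n−1) = (361×80.0−86.8×196)/0.59 = 20100 J.
ΔU = nCvΔT = 5.36×33.3×(382−648) = -47400 J.
Q = ΔU + W = -27300 J.
State after step 1: P = 86.8 kPa, V = 196 L, T = 382 K.
Step 2 — Isobaric: P stays 86.8 kPa; V/T = const ⇒ T₂ = 242 K, V₂ = 124 L.
W = PΔV = 86.8×(124−196) kPa·L = -6240 J.
ΔU = nCvΔT = 5.36×33.3×(242−382) = -24900 J.
Q = ΔU + W = nCpΔT = -31200 J.
Net over both steps: W = 13900 J, Q = -58500 J, ΔU = -72400 J.

-58500 J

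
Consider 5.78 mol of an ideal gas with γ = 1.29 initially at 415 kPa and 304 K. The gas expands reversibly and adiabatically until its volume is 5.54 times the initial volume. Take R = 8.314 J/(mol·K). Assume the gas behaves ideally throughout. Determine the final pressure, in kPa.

45.6 kPa

V₁ = nRT₁/P₁ = 5.78×8.314×304/415 = 35.2 L.
Adiabatic: TV^(γ−1) = const ⇒ T₂ = 304×(0.181)^0.290 = 185 K; PV^γ = const ⇒ P₂ = 45.6 kPa.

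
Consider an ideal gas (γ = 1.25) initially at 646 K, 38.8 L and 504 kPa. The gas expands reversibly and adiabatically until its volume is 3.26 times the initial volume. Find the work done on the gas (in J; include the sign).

-20000 J

n = P₁V₁/(RT₁) = 504×38.8/(8.314×646) = 3.64 mol.
Adiabatic: TV^(γ−1) = const ⇒ T₂ = 646×(0.307)^0.250 = 481 K; PV^γ = const ⇒ P₂ = 115 kPa.
ΔU = nCvΔT = 3.64×33.3×(481−646) = -20000 J.
Q = 0 for an adiabatic process, so W = −ΔU = 20000 J.
Work done on the gas = −W_by = -20000 J.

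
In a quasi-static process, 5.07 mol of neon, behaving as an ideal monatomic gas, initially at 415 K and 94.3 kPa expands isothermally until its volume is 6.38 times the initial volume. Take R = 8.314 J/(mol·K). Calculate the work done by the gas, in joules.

V₁ = nRT₁/P₁ = 5.07×8.314×415/94.3 = 186 L.
Isothermal: T stays 415 K; PV = const ⇒ V₂ = 1180 L, P₂ = 14.8 kPa.
W = nRT ln(V₂/V₁) = 5.07×8.314×415×ln(6.38) = 32400 J.

32400 J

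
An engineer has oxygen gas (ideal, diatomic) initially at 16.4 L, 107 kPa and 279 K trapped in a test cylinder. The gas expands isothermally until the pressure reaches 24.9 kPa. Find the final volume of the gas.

Isothermal: T stays 279 K; PV = const ⇒ V₂ = 70.5 L, P₂ = 24.9 kPa.

70.5 L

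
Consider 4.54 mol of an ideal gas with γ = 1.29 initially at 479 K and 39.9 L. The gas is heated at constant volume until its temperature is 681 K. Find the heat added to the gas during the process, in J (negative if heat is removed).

P₁ = nRT₁/V₁ = 4.54×8.314×479/39.9 = 453 kPa.
Isochoric: V stays 39.9 L; P/T = const ⇒ T₂ = 681 K, P₂ = 644 kPa.
W = 0 (no volume change).
ΔU = nCvΔT = 4.54×28.7×(681−479) = 26300 J.
Q = ΔU = 26300 J.

26300 J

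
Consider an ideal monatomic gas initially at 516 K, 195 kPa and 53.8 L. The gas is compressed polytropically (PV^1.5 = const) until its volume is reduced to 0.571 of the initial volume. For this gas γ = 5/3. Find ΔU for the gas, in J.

5090 J

n = P₁V₁/(RT₁) = 195×53.8/(8.314×516) = 2.45 mol.
Polytropic n=1.5: T₂ = T₁(V₁/V₂)^(n−1) = 516×(1.75)^0.50 = 683 K; P₂ = P₁(V₁/V₂)^n = 452 kPa.
For an ideal gas ΔU = nCvΔT with Cv = (3/2)R = 12.5 J/(mol·K).
ΔU = 2.45×12.5×(683−516) = 5090 J.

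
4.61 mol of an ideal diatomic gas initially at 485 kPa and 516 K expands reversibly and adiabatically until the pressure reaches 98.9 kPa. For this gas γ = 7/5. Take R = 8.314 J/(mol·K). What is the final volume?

V₁ = nRT₁/P₁ = 4.61×8.314×516/485 = 40.8 L.
Adiabatic: T₂/T₁ = (P₂/P₁)^((γ−1)/γ) ⇒ T₂ = 516×(0.204)^0.286 = 328 K; V₂ = 127 L.

127 L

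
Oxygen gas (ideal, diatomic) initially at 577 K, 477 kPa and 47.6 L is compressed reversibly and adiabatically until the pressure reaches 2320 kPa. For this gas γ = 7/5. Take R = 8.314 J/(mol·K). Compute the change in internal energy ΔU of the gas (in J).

32400 J

n = P₁V₁/(RT₁) = 477×47.6/(8.314×577) = 4.73 mol.
Adiabatic: T₂/T₁ = (P₂/P₁)^((γ−1)/γ) ⇒ T₂ = 577×(4.86)^0.286 = 907 K; V₂ = 15.4 L.
For an ideal gas ΔU = nCvΔT with Cv = (5/2)R = 20.8 J/(mol·K).
ΔU = 4.73×20.8×(907−577) = 32400 J.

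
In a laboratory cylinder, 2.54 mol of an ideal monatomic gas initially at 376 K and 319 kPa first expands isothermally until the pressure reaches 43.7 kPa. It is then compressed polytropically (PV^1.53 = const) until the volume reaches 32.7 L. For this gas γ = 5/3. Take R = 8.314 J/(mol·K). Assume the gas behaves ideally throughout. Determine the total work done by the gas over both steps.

V₁ = nRT₁/P₁ = 2.54×8.314×376/319 = 24.9 L.
Step 1 — Isothermal: T stays 376 K; PV = const ⇒ V₂ = 182 L, P₂ = 43.7 kPa.
ΔU = 0 (ideal gas, T constant).
W = nRT ln(V₂/V₁) = 2.54×8.314×376×ln(7.30) = 15800 J.
Q = ΔU + W = 15800 J.
State after step 1: P = 43.7 kPa, V = 182 L, T = 376 K.
Step 2 — Polytropic n=1.53: T₂ = T₁(V₁/V₂)^(n−1) = 376×(5.56)^0.53 = 933 K; P₂ = P₁(V₁/V₂)^n = 603 kPa.
W = (P₁V₁−P₂V₂)/(n−1) = (43.7×182−603×32.7)/0.53 = -22200 J.
ΔU = nCvΔT = 2.54×12.5×(933−376) = 17600 J.
Q = ΔU + W = -4550 J.
Net over both steps: W = -6410 J, Q = 11200 J, ΔU = 17600 J.

-6410 J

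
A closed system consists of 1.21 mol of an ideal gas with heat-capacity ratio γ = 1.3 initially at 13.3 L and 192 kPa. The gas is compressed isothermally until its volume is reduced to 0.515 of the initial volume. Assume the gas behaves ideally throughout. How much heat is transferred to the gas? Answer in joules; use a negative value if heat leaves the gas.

-1690 J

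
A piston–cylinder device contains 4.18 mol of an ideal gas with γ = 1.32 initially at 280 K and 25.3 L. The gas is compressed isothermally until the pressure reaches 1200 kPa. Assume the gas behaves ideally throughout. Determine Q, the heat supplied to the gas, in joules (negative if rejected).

P₁ = nRT₁/V₁ = 4.18×8.314×280/25.3 = 385 kPa.
Isothermal: T stays 280 K; PV = const ⇒ V₂ = 8.11 L, P₂ = 1200 kPa.
ΔU = 0 (ideal gas, T constant).
W = nRT ln(V₂/V₁) = 4.18×8.314×280×ln(0.321) = -11100 J.
Q = ΔU + W = -11100 J.

-11100 J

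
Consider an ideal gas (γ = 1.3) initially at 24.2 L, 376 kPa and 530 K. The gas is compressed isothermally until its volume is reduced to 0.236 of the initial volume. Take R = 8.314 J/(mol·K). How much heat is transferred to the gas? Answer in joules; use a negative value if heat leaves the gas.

-13100 J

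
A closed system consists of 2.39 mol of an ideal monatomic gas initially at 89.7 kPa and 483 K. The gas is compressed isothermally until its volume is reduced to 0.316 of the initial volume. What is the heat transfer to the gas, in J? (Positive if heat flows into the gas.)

V₁ = nRT₁/P₁ = 2.39×8.314×483/89.7 = 107 L.
Isothermal: T stays 483 K; PV = const ⇒ V₂ = 33.8 L, P₂ = 284 kPa.
ΔU = 0 (ideal gas, T constant).
W = nRT ln(V₂/V₁) = 2.39×8.314×483×ln(0.316) = -11100 J.
Q = ΔU + W = -11100 J.

-11100 J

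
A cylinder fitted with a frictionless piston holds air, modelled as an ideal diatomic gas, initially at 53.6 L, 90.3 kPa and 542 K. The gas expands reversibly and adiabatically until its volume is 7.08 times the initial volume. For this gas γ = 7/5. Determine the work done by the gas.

n = P₁V₁/(RT₁) = 90.3×53.6/(8.314×542) = 1.07 mol.
Adiabatic: TV^(γ−1) = const ⇒ T₂ = 542×(0.141)^0.400 = 248 K; PV^γ = const ⇒ P₂ = 5.83 kPa.
ΔU = nCvΔT = 1.07×20.8×(248−542) = -6570 J.
Q = 0 for an adiabatic process, so W = −ΔU = 6570 J.

6570 J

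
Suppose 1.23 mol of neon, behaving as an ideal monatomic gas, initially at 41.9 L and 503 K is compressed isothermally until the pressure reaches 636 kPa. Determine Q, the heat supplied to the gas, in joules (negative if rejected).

-8460 J

P₁ = nRT₁/V₁ = 1.23×8.314×503/41.9 = 123 kPa.
Isothermal: T stays 503 K; PV = const ⇒ V₂ = 8.09 L, P₂ = 636 kPa.
ΔU = 0 (ideal gas, T constant).
W = nRT ln(V₂/V₁) = 1.23×8.314×503×ln(0.193) = -8460 J.
Q = ΔU + W = -8460 J.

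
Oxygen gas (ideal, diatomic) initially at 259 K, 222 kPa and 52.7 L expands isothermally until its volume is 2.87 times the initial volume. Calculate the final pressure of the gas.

Isothermal: T stays 259 K; PV = const ⇒ V₂ = 151 L, P₂ = 77.4 kPa.

77.4 kPa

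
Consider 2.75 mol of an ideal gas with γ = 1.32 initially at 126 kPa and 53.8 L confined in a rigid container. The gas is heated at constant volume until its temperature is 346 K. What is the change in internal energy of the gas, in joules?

3540 J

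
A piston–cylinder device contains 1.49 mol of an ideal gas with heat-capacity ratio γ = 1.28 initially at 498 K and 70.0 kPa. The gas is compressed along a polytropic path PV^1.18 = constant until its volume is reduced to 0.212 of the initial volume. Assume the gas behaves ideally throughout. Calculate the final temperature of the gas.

V₁ = nRT₁/P₁ = 1.49×8.314×498/70.0 = 88.1 L.
Polytropic n=1.18: T₂ = T₁(V₁/V₂)^(n−1) = 498×(4.72)^0.18 = 658 K; P₂ = P₁(V₁/V₂)^n = 437 kPa.

658 K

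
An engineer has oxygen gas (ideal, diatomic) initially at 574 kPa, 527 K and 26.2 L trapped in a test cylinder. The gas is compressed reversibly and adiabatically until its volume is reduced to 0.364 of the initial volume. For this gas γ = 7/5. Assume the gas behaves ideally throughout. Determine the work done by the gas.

n = P₁V₁/(RT₁) = 574×26.2/(8.314×527) = 3.43 mol.
Adiabatic: TV^(γ−1) = const ⇒ T₂ = 527×(2.75)^0.400 = 790 K; PV^γ = const ⇒ P₂ = 2360 kPa.
ΔU = nCvΔT = 3.43×20.8×(790−527) = 18700 J.
Q = 0 for an adiabatic process, so W = −ΔU = -18700 J.

-18700 J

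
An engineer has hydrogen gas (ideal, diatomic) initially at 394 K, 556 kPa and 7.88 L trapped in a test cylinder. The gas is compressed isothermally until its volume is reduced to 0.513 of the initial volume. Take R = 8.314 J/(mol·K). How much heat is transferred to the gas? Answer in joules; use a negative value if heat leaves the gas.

-2920 J

n = P₁V₁/(RT₁) = 556×7.88/(8.314×394) = 1.34 mol.
Isothermal: T stays 394 K; PV = const ⇒ V₂ = 4.04 L, P₂ = 1080 kPa.
ΔU = 0 (ideal gas, T constant).
W = nRT ln(V₂/V₁) = 1.34×8.314×394×ln(0.513) = -2920 J.
Q = ΔU + W = -2920 J.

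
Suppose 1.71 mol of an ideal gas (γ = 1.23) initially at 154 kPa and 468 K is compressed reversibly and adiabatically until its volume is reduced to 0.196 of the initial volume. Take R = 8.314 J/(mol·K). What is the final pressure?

1140 kPa

V₁ = nRT₁/P₁ = 1.71×8.314×468/154 = 43.2 L.
Adiabatic: TV^(γ−1) = const ⇒ T₂ = 468×(5.10)^0.230 = 681 K; PV^γ = const ⇒ P₂ = 1140 kPa.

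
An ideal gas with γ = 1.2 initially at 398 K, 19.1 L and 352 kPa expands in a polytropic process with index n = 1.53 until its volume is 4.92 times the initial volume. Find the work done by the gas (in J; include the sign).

n = P₁V₁/(RT₁) = 352×19.1/(8.314×398) = 2.03 mol.
Polytropic n=1.53: T₂ = T₁(V₁/V₂)^(n−1) = 398×(0.203)^0.53 = 171 K; P₂ = P₁(V₁/V₂)^n = 30.7 kPa.
W = (P₁V₁−P₂V₂)/(n−1) = (352×19.1−30.7×94.0)/0.53 = 7230 J.

7230 J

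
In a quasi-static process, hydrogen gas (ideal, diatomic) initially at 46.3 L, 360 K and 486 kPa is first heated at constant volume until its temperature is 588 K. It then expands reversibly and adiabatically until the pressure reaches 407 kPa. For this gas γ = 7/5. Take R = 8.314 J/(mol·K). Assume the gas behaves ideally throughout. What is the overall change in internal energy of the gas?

n = P₁V₁/(RT₁) = 486×46.3/(8.314×360) = 7.52 mol.
Step 1 — Isochoric: V stays 46.3 L; P/T = const ⇒ T₂ = 588 K, P₂ = 794 kPa.
W = 0 (no volume change).
ΔU = nCvΔT = 7.52×20.8×(588−360) = 35600 J.
Q = ΔU = 35600 J.
State after step 1: P = 794 kPa, V = 46.3 L, T = 588 K.
Step 2 — Adiabatic: T₂/T₁ = (P₂/P₁)^((γ−1)/γ) ⇒ T₂ = 588×(0.513)^0.286 = 486 K; V₂ = 74.6 L.
ΔU = nCvΔT = 7.52×20.8×(486−588) = -16000 J.
Q = 0 for an adiabatic process, so W = −ΔU = 16000 J.
Net over both steps: W = 16000 J, Q = 35600 J, ΔU = 19700 J.

19700 J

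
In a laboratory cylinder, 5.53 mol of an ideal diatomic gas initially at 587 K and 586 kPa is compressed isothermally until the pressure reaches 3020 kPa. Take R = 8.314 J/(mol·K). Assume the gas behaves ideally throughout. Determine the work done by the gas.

V₁ = nRT₁/P₁ = 5.53×8.314×587/586 = 46.1 L.
Isothermal: T stays 587 K; PV = const ⇒ V₂ = 8.94 L, P₂ = 3020 kPa.
W = nRT ln(V₂/V₁) = 5.53×8.314×587×ln(0.194) = -44300 J.

-44300 J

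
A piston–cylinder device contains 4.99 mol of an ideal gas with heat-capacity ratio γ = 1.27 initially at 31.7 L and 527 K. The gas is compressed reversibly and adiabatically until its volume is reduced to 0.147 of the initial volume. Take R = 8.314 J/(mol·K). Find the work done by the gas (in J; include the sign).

-54900 J

P₁ = nRT₁/V₁ = 4.99×8.314×527/31.7 = 690 kPa.
Adiabatic: TV^(γ−1) = const ⇒ T₂ = 527×(6.80)^0.270 = 884 K; PV^γ = const ⇒ P₂ = 7870 kPa.
ΔU = nCvΔT = 4.99×30.8×(884−527) = 54900 J.
Q = 0 for an adiabatic process, so W = −ΔU = -54900 J.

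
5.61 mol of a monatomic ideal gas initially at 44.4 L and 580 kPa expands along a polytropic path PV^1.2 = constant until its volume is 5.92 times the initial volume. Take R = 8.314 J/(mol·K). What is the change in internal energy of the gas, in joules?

-11600 J

T₁ = P₁V₁/(nR) = 580×44.4/(5.61×8.314) = 552 K.
Polytropic n=1.2: T₂ = T₁(V₁/V₂)^(n−1) = 552×(0.169)^0.20 = 387 K; P₂ = P₁(V₁/V₂)^n = 68.7 kPa.
For an ideal gas ΔU = nCvΔT with Cv = (3/2)R = 12.5 J/(mol·K).
ΔU = 5.61×12.5×(387−552) = -11600 J.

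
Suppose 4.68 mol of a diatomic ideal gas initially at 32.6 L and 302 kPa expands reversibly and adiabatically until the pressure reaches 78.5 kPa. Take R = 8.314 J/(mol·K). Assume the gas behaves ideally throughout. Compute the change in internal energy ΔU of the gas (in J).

-7860 J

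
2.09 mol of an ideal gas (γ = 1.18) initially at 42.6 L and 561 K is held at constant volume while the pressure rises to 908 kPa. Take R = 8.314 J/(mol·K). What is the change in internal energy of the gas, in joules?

P₁ = nRT₁/V₁ = 2.09×8.314×561/42.6 = 229 kPa.
Isochoric: V stays 42.6 L; P/T = const ⇒ T₂ = 2230 K, P₂ = 908 kPa.
For an ideal gas ΔU = nCvΔT with Cv = R/(γ−1) = 46.2 J/(mol·K).
ΔU = 2.09×46.2×(2230−561) = 161000 J.

161000 J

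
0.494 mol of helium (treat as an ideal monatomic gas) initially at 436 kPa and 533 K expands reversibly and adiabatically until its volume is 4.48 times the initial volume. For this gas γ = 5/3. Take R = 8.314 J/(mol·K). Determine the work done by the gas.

2080 J

V₁ = nRT₁/P₁ = 0.494×8.314×533/436 = 5.02 L.
Adiabatic: TV^(γ−1) = const ⇒ T₂ = 533×(0.223)^0.667 = 196 K; PV^γ = const ⇒ P₂ = 35.8 kPa.
ΔU = nCvΔT = 0.494×12.5×(196−533) = -2080 J.
Q = 0 for an adiabatic process, so W = −ΔU = 2080 J.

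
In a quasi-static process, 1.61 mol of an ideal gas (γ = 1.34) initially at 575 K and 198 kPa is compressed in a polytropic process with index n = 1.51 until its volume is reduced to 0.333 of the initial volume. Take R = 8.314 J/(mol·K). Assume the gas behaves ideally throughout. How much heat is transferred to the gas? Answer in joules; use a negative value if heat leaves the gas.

5680 J

V₁ = nRT₁/P₁ = 1.61×8.314×575/198 = 38.9 L.
Polytropic n=1.51: T₂ = T₁(V₁/V₂)^(n−1) = 575×(3.00)^0.51 = 1010 K; P₂ = P₁(V₁/V₂)^n = 1040 kPa.
W = (P₁V₁−P₂V₂)/(n−1) = (198×38.9−1040×12.9)/0.51 = -11400 J.
ΔU = nCvΔT = 1.61×24.5×(1010−575) = 17000 J.
Q = ΔU + W = 5680 J.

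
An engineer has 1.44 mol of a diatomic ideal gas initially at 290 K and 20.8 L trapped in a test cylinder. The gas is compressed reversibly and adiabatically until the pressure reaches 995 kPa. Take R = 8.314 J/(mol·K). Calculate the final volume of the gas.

P₁ = nRT₁/V₁ = 1.44×8.314×290/20.8 = 167 kPa.
Adiabatic: T₂/T₁ = (P₂/P₁)^((γ−1)/γ) ⇒ T₂ = 290×(5.96)^0.286 = 483 K; V₂ = 5.81 L.

5.81 L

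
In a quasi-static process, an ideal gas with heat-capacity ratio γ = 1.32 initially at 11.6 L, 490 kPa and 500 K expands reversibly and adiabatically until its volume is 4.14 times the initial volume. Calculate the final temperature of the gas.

Adiabatic: TV^(γ−1) = const ⇒ T₂ = 500×(0.242)^0.320 = 317 K; PV^γ = const ⇒ P₂ = 75.1 kPa.

317 K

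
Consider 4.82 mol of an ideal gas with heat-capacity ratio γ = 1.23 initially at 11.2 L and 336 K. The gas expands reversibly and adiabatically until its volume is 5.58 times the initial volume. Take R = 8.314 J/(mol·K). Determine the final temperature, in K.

P₁ = nRT₁/V₁ = 4.82×8.314×336/11.2 = 1200 kPa.
Adiabatic: TV^(γ−1) = const ⇒ T₂ = 336×(0.179)^0.230 = 226 K; PV^γ = const ⇒ P₂ = 145 kPa.

226 K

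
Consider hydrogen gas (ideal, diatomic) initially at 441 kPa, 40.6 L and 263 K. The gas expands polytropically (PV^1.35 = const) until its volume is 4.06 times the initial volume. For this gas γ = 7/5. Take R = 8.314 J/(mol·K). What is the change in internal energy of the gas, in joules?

n = P₁V₁/(RT₁) = 441×40.6/(8.314×263) = 8.19 mol.
Polytropic n=1.35: T₂ = T₁(V₁/V₂)^(n−1) = 263×(0.246)^0.35 = 161 K; P₂ = P₁(V₁/V₂)^n = 66.5 kPa.
For an ideal gas ΔU = nCvΔT with Cv = (5/2)R = 20.8 J/(mol·K).
ΔU = 8.19×20.8×(161−263) = -17400 J.

-17400 J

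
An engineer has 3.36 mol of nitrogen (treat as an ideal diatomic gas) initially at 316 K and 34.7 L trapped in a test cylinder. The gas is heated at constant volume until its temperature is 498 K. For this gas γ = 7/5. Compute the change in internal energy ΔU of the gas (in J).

12700 J

P₁ = nRT₁/V₁ = 3.36×8.314×316/34.7 = 254 kPa.
Isochoric: V stays 34.7 L; P/T = const ⇒ T₂ = 498 K, P₂ = 401 kPa.
For an ideal gas ΔU = nCvΔT with Cv = (5/2)R = 20.8 J/(mol·K).
ΔU = 3.36×20.8×(498−316) = 12700 J.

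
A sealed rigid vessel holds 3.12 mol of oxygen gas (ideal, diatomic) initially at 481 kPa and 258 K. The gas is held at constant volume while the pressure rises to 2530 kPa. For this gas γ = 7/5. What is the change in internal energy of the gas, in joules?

71300 J

V₁ = nRT₁/P₁ = 3.12×8.314×258/481 = 13.9 L.
Isochoric: V stays 13.9 L; P/T = const ⇒ T₂ = 1360 K, P₂ = 2530 kPa.
For an ideal gas ΔU = nCvΔT with Cv = (5/2)R = 20.8 J/(mol·K).
ΔU = 3.12×20.8×(1360−258) = 71300 J.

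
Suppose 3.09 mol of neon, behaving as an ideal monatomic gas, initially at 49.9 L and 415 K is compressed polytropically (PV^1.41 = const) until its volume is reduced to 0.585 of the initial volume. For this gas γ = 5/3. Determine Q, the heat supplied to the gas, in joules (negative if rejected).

-2460 J

P₁ = nRT₁/V₁ = 3.09×8.314×415/49.9 = 214 kPa.
Polytropic n=1.41: T₂ = T₁(V₁/V₂)^(n−1) = 415×(1.71)^0.41 = 517 K; P₂ = P₁(V₁/V₂)^n = 455 kPa.
W = (P₁V₁−P₂V₂)/(n−1) = (214×49.9−455×29.2)/0.41 = -6390 J.
ΔU = nCvΔT = 3.09×12.5×(517−415) = 3930 J.
Q = ΔU + W = -2460 J.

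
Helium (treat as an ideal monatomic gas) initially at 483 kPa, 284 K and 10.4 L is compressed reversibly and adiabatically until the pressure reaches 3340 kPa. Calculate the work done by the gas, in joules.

-8800 J

n = P₁V₁/(RT₁) = 483×10.4/(8.314×284) = 2.13 mol.
Adiabatic: T₂/T₁ = (P₂/P₁)^((γ−1)/γ) ⇒ T₂ = 284×(6.92)^0.400 = 616 K; V₂ = 3.26 L.
ΔU = nCvΔT = 2.13×12.5×(616−284) = 8800 J.
Q = 0 for an adiabatic process, so W = −ΔU = -8800 J.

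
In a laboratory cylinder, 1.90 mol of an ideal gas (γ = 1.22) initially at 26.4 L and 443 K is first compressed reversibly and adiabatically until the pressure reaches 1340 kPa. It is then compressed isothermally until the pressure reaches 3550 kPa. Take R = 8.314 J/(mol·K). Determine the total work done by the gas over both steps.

-19900 J

P₁ = nRT₁/V₁ = 1.90×8.314×443/26.4 = 265 kPa.
Step 1 — Adiabatic: T₂/T₁ = (P₂/P₁)^((γ−1)/γ) ⇒ T₂ = 443×(5.06)^0.180 = 593 K; V₂ = 6.99 L.
ΔU = nCvΔT = 1.90×37.8×(593−443) = 10800 J.
Q = 0 for an adiabatic process, so W = −ΔU = -10800 J.
State after step 1: P = 1340 kPa, V = 6.99 L, T = 593 K.
Step 2 — Isothermal: T stays 593 K; PV = const ⇒ V₂ = 2.64 L, P₂ = 3550 kPa.
ΔU = 0 (ideal gas, T constant).
W = nRT ln(V₂/V₁) = 1.90×8.314×593×ln(0.377) = -9130 J.
Q = ΔU + W = -9130 J.
Net over both steps: W = -19900 J, Q = -9130 J, ΔU = 10800 J.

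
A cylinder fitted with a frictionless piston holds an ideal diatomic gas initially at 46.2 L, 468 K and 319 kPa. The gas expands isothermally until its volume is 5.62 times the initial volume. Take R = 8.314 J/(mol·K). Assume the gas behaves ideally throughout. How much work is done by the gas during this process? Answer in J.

25400 J

n = P₁V₁/(RT₁) = 319×46.2/(8.314×468) = 3.79 mol.
Isothermal: T stays 468 K; PV = const ⇒ V₂ = 260 L, P₂ = 56.8 kPa.
W = nRT ln(V₂/V₁) = 3.79×8.314×468×ln(5.62) = 25400 J.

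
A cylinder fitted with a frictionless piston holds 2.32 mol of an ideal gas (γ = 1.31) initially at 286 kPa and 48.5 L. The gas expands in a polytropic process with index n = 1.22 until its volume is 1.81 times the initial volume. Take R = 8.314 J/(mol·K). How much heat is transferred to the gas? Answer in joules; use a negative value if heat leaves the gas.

2240 J

T₁ = P₁V₁/(nR) = 286×48.5/(2.32×8.314) = 719 K.
Polytropic n=1.22: T₂ = T₁(V₁/V₂)^(n−1) = 719×(0.552)^0.22 = 631 K; P₂ = P₁(V₁/V₂)^n = 139 kPa.
W = (P₁V₁−P₂V₂)/(n−1) = (286×48.5−139×87.8)/0.22 = 7720 J.
ΔU = nCvΔT = 2.32×26.8×(631−719) = -5480 J.
Q = ΔU + W = 2240 J.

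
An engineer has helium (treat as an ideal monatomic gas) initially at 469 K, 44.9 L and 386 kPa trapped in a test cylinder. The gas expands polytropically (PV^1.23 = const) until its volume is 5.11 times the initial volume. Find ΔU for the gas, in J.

n = P₁V₁/(RT₁) = 386×44.9/(8.314×469) = 4.44 mol.
Polytropic n=1.23: T₂ = T₁(V₁/V₂)^(n−1) = 469×(0.196)^0.23 = 322 K; P₂ = P₁(V₁/V₂)^n = 51.9 kPa.
For an ideal gas ΔU = nCvΔT with Cv = (3/2)R = 12.5 J/(mol·K).
ΔU = 4.44×12.5×(322−469) = -8130 J.

-8130 J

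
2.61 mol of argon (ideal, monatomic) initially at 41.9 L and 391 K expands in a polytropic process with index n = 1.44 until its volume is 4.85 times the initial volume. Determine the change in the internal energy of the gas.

P₁ = nRT₁/V₁ = 2.61×8.314×391/41.9 = 202 kPa.
Polytropic n=1.44: T₂ = T₁(V₁/V₂)^(n−1) = 391×(0.206)^0.44 = 195 K; P₂ = P₁(V₁/V₂)^n = 20.8 kPa.
For an ideal gas ΔU = nCvΔT with Cv = (3/2)R = 12.5 J/(mol·K).
ΔU = 2.61×12.5×(195−391) = -6370 J.

-6370 J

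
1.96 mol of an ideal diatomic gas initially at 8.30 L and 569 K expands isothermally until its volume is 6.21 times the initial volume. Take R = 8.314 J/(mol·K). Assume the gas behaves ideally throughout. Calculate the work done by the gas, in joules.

16900 J

P₁ = nRT₁/V₁ = 1.96×8.314×569/8.30 = 1120 kPa.
Isothermal: T stays 569 K; PV = const ⇒ V₂ = 51.5 L, P₂ = 180 kPa.
W = nRT ln(V₂/V₁) = 1.96×8.314×569×ln(6.21) = 16900 J.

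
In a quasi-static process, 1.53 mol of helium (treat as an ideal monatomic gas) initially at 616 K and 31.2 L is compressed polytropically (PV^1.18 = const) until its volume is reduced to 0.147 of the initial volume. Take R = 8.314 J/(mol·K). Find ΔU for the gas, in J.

4840 J

P₁ = nRT₁/V₁ = 1.53×8.314×616/31.2 = 251 kPa.
Polytropic n=1.18: T₂ = T₁(V₁/V₂)^(n−1) = 616×(6.80)^0.18 = 870 K; P₂ = P₁(V₁/V₂)^n = 2410 kPa.
For an ideal gas ΔU = nCvΔT with Cv = (3/2)R = 12.5 J/(mol·K).
ΔU = 1.53×12.5×(870−616) = 4840 J.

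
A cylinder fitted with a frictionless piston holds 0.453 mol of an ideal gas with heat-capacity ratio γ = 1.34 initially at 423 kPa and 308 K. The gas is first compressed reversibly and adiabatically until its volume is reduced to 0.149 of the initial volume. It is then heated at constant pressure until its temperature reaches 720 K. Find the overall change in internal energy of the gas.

V₁ = nRT₁/P₁ = 0.453×8.314×308/423 = 2.74 L.
Step 1 — Adiabatic: TV^(γ−1) = const ⇒ T₂ = 308×(6.71)^0.340 = 588 K; PV^γ = const ⇒ P₂ = 5420 kPa.
ΔU = nCvΔT = 0.453×24.5×(588−308) = 3110 J.
Q = 0 for an adiabatic process, so W = −ΔU = -3110 J.
State after step 1: P = 5420 kPa, V = 0.409 L, T = 588 K.
Step 2 — Isobaric: P stays 5420 kPa; V/T = const ⇒ T₂ = 720 K, V₂ = 0.500 L.
W = PΔV = 5420×(0.500−0.409) kPa·L = 496 J.
ΔU = nCvΔT = 0.453×24.5×(720−588) = 1460 J.
Q = ΔU + W = nCpΔT = 1950 J.
Net over both steps: W = -2610 J, Q = 1950 J, ΔU = 4560 J.

4560 J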